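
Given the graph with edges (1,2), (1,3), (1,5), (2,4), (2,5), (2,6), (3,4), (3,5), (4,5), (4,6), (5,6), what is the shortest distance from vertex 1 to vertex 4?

Step 1: Build adjacency list:
  1: 2, 3, 5
  2: 1, 4, 5, 6
  3: 1, 4, 5
  4: 2, 3, 5, 6
  5: 1, 2, 3, 4, 6
  6: 2, 4, 5

Step 2: BFS from vertex 1 to find shortest path to 4:
  vertex 2 reached at distance 1
  vertex 3 reached at distance 1
  vertex 5 reached at distance 1
  vertex 4 reached at distance 2

Step 3: Shortest path: 1 -> 3 -> 4
Path length: 2 edges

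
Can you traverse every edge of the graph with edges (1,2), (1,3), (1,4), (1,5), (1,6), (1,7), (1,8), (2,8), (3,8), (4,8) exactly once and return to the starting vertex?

Step 1: Find the degree of each vertex:
  deg(1) = 7
  deg(2) = 2
  deg(3) = 2
  deg(4) = 2
  deg(5) = 1
  deg(6) = 1
  deg(7) = 1
  deg(8) = 4

Step 2: Count vertices with odd degree:
  Odd-degree vertices: 1, 5, 6, 7 (4 total)

Step 3: Apply Euler's theorem:
  - Eulerian circuit exists iff graph is connected and all vertices have even degree
  - Eulerian path exists iff graph is connected and has 0 or 2 odd-degree vertices

Graph has 4 odd-degree vertices (need 0 or 2).
Neither Eulerian path nor Eulerian circuit exists.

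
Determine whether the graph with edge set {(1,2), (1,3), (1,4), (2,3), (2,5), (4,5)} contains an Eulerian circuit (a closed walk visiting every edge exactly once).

Step 1: Find the degree of each vertex:
  deg(1) = 3
  deg(2) = 3
  deg(3) = 2
  deg(4) = 2
  deg(5) = 2

Step 2: Count vertices with odd degree:
  Odd-degree vertices: 1, 2 (2 total)

Step 3: Apply Euler's theorem:
  - Eulerian circuit exists iff graph is connected and all vertices have even degree
  - Eulerian path exists iff graph is connected and has 0 or 2 odd-degree vertices

Graph is connected with exactly 2 odd-degree vertices (1, 2).
Eulerian path exists (starting and ending at the odd-degree vertices), but no Eulerian circuit.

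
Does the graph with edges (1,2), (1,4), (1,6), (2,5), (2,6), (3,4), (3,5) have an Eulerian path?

Step 1: Find the degree of each vertex:
  deg(1) = 3
  deg(2) = 3
  deg(3) = 2
  deg(4) = 2
  deg(5) = 2
  deg(6) = 2

Step 2: Count vertices with odd degree:
  Odd-degree vertices: 1, 2 (2 total)

Step 3: Apply Euler's theorem:
  - Eulerian circuit exists iff graph is connected and all vertices have even degree
  - Eulerian path exists iff graph is connected and has 0 or 2 odd-degree vertices

Graph is connected with exactly 2 odd-degree vertices (1, 2).
Eulerian path exists (starting and ending at the odd-degree vertices), but no Eulerian circuit.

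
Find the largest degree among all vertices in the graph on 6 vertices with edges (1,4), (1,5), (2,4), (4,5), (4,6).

Step 1: Count edges incident to each vertex:
  deg(1) = 2 (neighbors: 4, 5)
  deg(2) = 1 (neighbors: 4)
  deg(3) = 0 (neighbors: none)
  deg(4) = 4 (neighbors: 1, 2, 5, 6)
  deg(5) = 2 (neighbors: 1, 4)
  deg(6) = 1 (neighbors: 4)

Step 2: Find maximum:
  max(2, 1, 0, 4, 2, 1) = 4 (vertex 4)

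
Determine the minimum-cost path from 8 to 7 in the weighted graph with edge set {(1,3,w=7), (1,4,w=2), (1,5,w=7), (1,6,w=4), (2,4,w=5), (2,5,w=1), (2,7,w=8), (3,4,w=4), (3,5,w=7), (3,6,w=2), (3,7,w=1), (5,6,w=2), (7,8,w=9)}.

Step 1: Build adjacency list with weights:
  1: 3(w=7), 4(w=2), 5(w=7), 6(w=4)
  2: 4(w=5), 5(w=1), 7(w=8)
  3: 1(w=7), 4(w=4), 5(w=7), 6(w=2), 7(w=1)
  4: 1(w=2), 2(w=5), 3(w=4)
  5: 1(w=7), 2(w=1), 3(w=7), 6(w=2)
  6: 1(w=4), 3(w=2), 5(w=2)
  7: 2(w=8), 3(w=1), 8(w=9)
  8: 7(w=9)

Step 2: Apply Dijkstra's algorithm from vertex 8:
  Visit vertex 8 (distance=0)
    Update dist[7] = 9
  Visit vertex 7 (distance=9)
    Update dist[2] = 17
    Update dist[3] = 10

Step 3: Shortest path: 8 -> 7
Total weight: 9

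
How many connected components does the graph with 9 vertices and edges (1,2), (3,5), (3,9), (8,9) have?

Step 1: Build adjacency list from edges:
  1: 2
  2: 1
  3: 5, 9
  4: (none)
  5: 3
  6: (none)
  7: (none)
  8: 9
  9: 3, 8

Step 2: Run BFS/DFS from vertex 1:
  Visited: {1, 2}
  Reached 2 of 9 vertices

Step 3: Only 2 of 9 vertices reached. Graph is disconnected.
Connected components: {1, 2}, {3, 5, 8, 9}, {4}, {6}, {7}
Number of connected components: 5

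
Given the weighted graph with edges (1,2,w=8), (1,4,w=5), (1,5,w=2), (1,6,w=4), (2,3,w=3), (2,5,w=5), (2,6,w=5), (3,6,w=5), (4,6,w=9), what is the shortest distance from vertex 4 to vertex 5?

Step 1: Build adjacency list with weights:
  1: 2(w=8), 4(w=5), 5(w=2), 6(w=4)
  2: 1(w=8), 3(w=3), 5(w=5), 6(w=5)
  3: 2(w=3), 6(w=5)
  4: 1(w=5), 6(w=9)
  5: 1(w=2), 2(w=5)
  6: 1(w=4), 2(w=5), 3(w=5), 4(w=9)

Step 2: Apply Dijkstra's algorithm from vertex 4:
  Visit vertex 4 (distance=0)
    Update dist[1] = 5
    Update dist[6] = 9
  Visit vertex 1 (distance=5)
    Update dist[2] = 13
    Update dist[5] = 7
  Visit vertex 5 (distance=7)
    Update dist[2] = 12

Step 3: Shortest path: 4 -> 1 -> 5
Total weight: 5 + 2 = 7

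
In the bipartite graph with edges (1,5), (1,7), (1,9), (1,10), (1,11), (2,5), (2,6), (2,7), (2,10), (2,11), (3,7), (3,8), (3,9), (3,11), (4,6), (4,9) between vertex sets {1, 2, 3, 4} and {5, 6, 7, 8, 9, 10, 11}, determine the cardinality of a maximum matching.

Step 1: List the neighbors of each left vertex:
  1: 5, 7, 9, 10, 11
  2: 5, 6, 7, 10, 11
  3: 7, 8, 9, 11
  4: 6, 9

Step 2: Greedily match left vertices, then look for augmenting paths:
  Match 1 -- 5
  Match 2 -- 6
  Match 3 -- 7
  Match 4 -- 9
  No augmenting path remains.

Step 3: Verify this is maximum:
  Matching size 4 = min(|L|, |R|) = min(4, 7), which is an upper bound, so this matching is maximum.

Maximum matching: {(1,5), (2,6), (3,7), (4,9)}
Size: 4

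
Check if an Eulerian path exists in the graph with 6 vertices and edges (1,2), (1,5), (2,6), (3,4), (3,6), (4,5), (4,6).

Step 1: Find the degree of each vertex:
  deg(1) = 2
  deg(2) = 2
  deg(3) = 2
  deg(4) = 3
  deg(5) = 2
  deg(6) = 3

Step 2: Count vertices with odd degree:
  Odd-degree vertices: 4, 6 (2 total)

Step 3: Apply Euler's theorem:
  - Eulerian circuit exists iff graph is connected and all vertices have even degree
  - Eulerian path exists iff graph is connected and has 0 or 2 odd-degree vertices

Graph is connected with exactly 2 odd-degree vertices (4, 6).
Eulerian path exists (starting and ending at the odd-degree vertices), but no Eulerian circuit.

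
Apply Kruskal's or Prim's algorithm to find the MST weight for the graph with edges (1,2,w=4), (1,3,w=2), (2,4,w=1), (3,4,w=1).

Apply Kruskal's algorithm (sort edges by weight, add if no cycle):

Sorted edges by weight:
  (2,4) w=1
  (3,4) w=1
  (1,3) w=2
  (1,2) w=4

Add edge (2,4) w=1 -- no cycle. Running total: 1
Add edge (3,4) w=1 -- no cycle. Running total: 2
Add edge (1,3) w=2 -- no cycle. Running total: 4

MST edges: (2,4,w=1), (3,4,w=1), (1,3,w=2)
Total MST weight: 1 + 1 + 2 = 4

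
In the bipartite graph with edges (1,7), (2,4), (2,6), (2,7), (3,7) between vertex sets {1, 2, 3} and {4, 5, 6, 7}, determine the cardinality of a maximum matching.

Step 1: List the neighbors of each left vertex:
  1: 7
  2: 4, 6, 7
  3: 7

Step 2: Greedily match left vertices, then look for augmenting paths:
  Match 1 -- 7
  Match 2 -- 4
  No augmenting path remains.

Step 3: Verify this is maximum:
  Matching has size 2. The vertex set {2, 7} covers every edge and has size 2; any matching has at most one edge per cover vertex, so 2 is maximum (König's theorem).

Maximum matching: {(1,7), (2,4)}
Size: 2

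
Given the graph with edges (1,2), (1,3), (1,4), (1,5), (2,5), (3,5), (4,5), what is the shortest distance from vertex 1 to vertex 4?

Step 1: Build adjacency list:
  1: 2, 3, 4, 5
  2: 1, 5
  3: 1, 5
  4: 1, 5
  5: 1, 2, 3, 4

Step 2: BFS from vertex 1 to find shortest path to 4:
  vertex 2 reached at distance 1
  vertex 3 reached at distance 1
  vertex 4 reached at distance 1

Step 3: Shortest path: 1 -> 4
Path length: 1 edge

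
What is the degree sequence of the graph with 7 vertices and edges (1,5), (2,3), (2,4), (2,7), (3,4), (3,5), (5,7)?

Step 1: Count edges incident to each vertex:
  deg(1) = 1 (neighbors: 5)
  deg(2) = 3 (neighbors: 3, 4, 7)
  deg(3) = 3 (neighbors: 2, 4, 5)
  deg(4) = 2 (neighbors: 2, 3)
  deg(5) = 3 (neighbors: 1, 3, 7)
  deg(6) = 0 (neighbors: none)
  deg(7) = 2 (neighbors: 2, 5)

Step 2: Sort degrees in non-increasing order:
  Degrees: [1, 3, 3, 2, 3, 0, 2] -> sorted: [3, 3, 3, 2, 2, 1, 0]

Degree sequence: [3, 3, 3, 2, 2, 1, 0]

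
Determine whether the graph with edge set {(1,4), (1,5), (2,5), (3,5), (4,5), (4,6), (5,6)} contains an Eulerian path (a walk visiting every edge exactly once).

Step 1: Find the degree of each vertex:
  deg(1) = 2
  deg(2) = 1
  deg(3) = 1
  deg(4) = 3
  deg(5) = 5
  deg(6) = 2

Step 2: Count vertices with odd degree:
  Odd-degree vertices: 2, 3, 4, 5 (4 total)

Step 3: Apply Euler's theorem:
  - Eulerian circuit exists iff graph is connected and all vertices have even degree
  - Eulerian path exists iff graph is connected and has 0 or 2 odd-degree vertices

Graph has 4 odd-degree vertices (need 0 or 2).
Neither Eulerian path nor Eulerian circuit exists.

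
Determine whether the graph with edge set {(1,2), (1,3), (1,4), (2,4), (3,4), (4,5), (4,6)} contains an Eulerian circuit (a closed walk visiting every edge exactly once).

Step 1: Find the degree of each vertex:
  deg(1) = 3
  deg(2) = 2
  deg(3) = 2
  deg(4) = 5
  deg(5) = 1
  deg(6) = 1

Step 2: Count vertices with odd degree:
  Odd-degree vertices: 1, 4, 5, 6 (4 total)

Step 3: Apply Euler's theorem:
  - Eulerian circuit exists iff graph is connected and all vertices have even degree
  - Eulerian path exists iff graph is connected and has 0 or 2 odd-degree vertices

Graph has 4 odd-degree vertices (need 0 or 2).
Neither Eulerian path nor Eulerian circuit exists.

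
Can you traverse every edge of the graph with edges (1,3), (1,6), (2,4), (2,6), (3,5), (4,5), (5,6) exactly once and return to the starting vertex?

Step 1: Find the degree of each vertex:
  deg(1) = 2
  deg(2) = 2
  deg(3) = 2
  deg(4) = 2
  deg(5) = 3
  deg(6) = 3

Step 2: Count vertices with odd degree:
  Odd-degree vertices: 5, 6 (2 total)

Step 3: Apply Euler's theorem:
  - Eulerian circuit exists iff graph is connected and all vertices have even degree
  - Eulerian path exists iff graph is connected and has 0 or 2 odd-degree vertices

Graph is connected with exactly 2 odd-degree vertices (5, 6).
Eulerian path exists (starting and ending at the odd-degree vertices), but no Eulerian circuit.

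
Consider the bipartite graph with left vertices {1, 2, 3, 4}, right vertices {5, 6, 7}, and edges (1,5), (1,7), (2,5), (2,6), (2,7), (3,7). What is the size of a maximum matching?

Step 1: List the neighbors of each left vertex:
  1: 5, 7
  2: 5, 6, 7
  3: 7
  4: (none)

Step 2: Greedily match left vertices, then look for augmenting paths:
  Match 1 -- 5
  Match 2 -- 6
  Match 3 -- 7
  No augmenting path remains.

Step 3: Verify this is maximum:
  Matching size 3 = min(|L|, |R|) = min(4, 3), which is an upper bound, so this matching is maximum.

Maximum matching: {(1,5), (2,6), (3,7)}
Size: 3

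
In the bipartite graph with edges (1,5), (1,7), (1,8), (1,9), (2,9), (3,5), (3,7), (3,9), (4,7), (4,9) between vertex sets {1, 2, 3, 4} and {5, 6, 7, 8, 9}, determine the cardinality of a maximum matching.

Step 1: List the neighbors of each left vertex:
  1: 5, 7, 8, 9
  2: 9
  3: 5, 7, 9
  4: 7, 9

Step 2: Greedily match left vertices, then look for augmenting paths:
  Match 1 -- 8
  Match 2 -- 9
  Match 3 -- 5
  Match 4 -- 7
  No augmenting path remains.

Step 3: Verify this is maximum:
  Matching size 4 = min(|L|, |R|) = min(4, 5), which is an upper bound, so this matching is maximum.

Maximum matching: {(1,8), (2,9), (3,5), (4,7)}
Size: 4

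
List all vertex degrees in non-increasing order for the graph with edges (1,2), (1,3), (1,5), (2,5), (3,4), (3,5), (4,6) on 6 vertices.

Step 1: Count edges incident to each vertex:
  deg(1) = 3 (neighbors: 2, 3, 5)
  deg(2) = 2 (neighbors: 1, 5)
  deg(3) = 3 (neighbors: 1, 4, 5)
  deg(4) = 2 (neighbors: 3, 6)
  deg(5) = 3 (neighbors: 1, 2, 3)
  deg(6) = 1 (neighbors: 4)

Step 2: Sort degrees in non-increasing order:
  Degrees: [3, 2, 3, 2, 3, 1] -> sorted: [3, 3, 3, 2, 2, 1]

Degree sequence: [3, 3, 3, 2, 2, 1]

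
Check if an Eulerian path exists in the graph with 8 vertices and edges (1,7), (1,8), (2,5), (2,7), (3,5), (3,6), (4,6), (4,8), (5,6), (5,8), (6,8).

Step 1: Find the degree of each vertex:
  deg(1) = 2
  deg(2) = 2
  deg(3) = 2
  deg(4) = 2
  deg(5) = 4
  deg(6) = 4
  deg(7) = 2
  deg(8) = 4

Step 2: Count vertices with odd degree:
  All vertices have even degree (0 odd-degree vertices)

Step 3: Apply Euler's theorem:
  - Eulerian circuit exists iff graph is connected and all vertices have even degree
  - Eulerian path exists iff graph is connected and has 0 or 2 odd-degree vertices

Graph is connected with 0 odd-degree vertices.
Both Eulerian circuit and Eulerian path exist.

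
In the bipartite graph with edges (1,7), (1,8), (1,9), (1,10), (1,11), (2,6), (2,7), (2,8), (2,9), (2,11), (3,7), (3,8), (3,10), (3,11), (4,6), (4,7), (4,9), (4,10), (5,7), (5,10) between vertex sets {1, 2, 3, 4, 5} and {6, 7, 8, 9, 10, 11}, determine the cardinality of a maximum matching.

Step 1: List the neighbors of each left vertex:
  1: 7, 8, 9, 10, 11
  2: 6, 7, 8, 9, 11
  3: 7, 8, 10, 11
  4: 6, 7, 9, 10
  5: 7, 10

Step 2: Greedily match left vertices, then look for augmenting paths:
  Match 1 -- 7
  Match 2 -- 6
  Match 3 -- 8
  Match 4 -- 9
  Match 5 -- 10
  No augmenting path remains.

Step 3: Verify this is maximum:
  Matching size 5 = min(|L|, |R|) = min(5, 6), which is an upper bound, so this matching is maximum.

Maximum matching: {(1,7), (2,6), (3,8), (4,9), (5,10)}
Size: 5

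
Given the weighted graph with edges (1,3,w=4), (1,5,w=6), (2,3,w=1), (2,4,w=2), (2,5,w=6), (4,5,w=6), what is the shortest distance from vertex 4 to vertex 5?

Step 1: Build adjacency list with weights:
  1: 3(w=4), 5(w=6)
  2: 3(w=1), 4(w=2), 5(w=6)
  3: 1(w=4), 2(w=1)
  4: 2(w=2), 5(w=6)
  5: 1(w=6), 2(w=6), 4(w=6)

Step 2: Apply Dijkstra's algorithm from vertex 4:
  Visit vertex 4 (distance=0)
    Update dist[2] = 2
    Update dist[5] = 6
  Visit vertex 2 (distance=2)
    Update dist[3] = 3
  Visit vertex 3 (distance=3)
    Update dist[1] = 7
  Visit vertex 5 (distance=6)

Step 3: Shortest path: 4 -> 5
Total weight: 6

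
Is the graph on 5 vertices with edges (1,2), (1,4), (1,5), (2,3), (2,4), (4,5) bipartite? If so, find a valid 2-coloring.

Step 1: Attempt 2-coloring using BFS:
  Start at vertex 1, assign color 0
  Color vertex 2 with color 1 (neighbor of 1)
  Color vertex 4 with color 1 (neighbor of 1)
  Color vertex 5 with color 1 (neighbor of 1)
  Color vertex 3 with color 0 (neighbor of 2)

Step 2: Conflict found! Vertices 2 and 4 are adjacent but have the same color.
This means the graph contains an odd cycle.

The graph is NOT bipartite.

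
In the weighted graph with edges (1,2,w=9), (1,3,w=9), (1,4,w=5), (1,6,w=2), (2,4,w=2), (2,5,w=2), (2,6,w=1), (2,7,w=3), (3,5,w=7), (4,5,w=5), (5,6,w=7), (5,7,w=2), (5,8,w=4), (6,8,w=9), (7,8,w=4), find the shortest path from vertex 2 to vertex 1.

Step 1: Build adjacency list with weights:
  1: 2(w=9), 3(w=9), 4(w=5), 6(w=2)
  2: 1(w=9), 4(w=2), 5(w=2), 6(w=1), 7(w=3)
  3: 1(w=9), 5(w=7)
  4: 1(w=5), 2(w=2), 5(w=5)
  5: 2(w=2), 3(w=7), 4(w=5), 6(w=7), 7(w=2), 8(w=4)
  6: 1(w=2), 2(w=1), 5(w=7), 8(w=9)
  7: 2(w=3), 5(w=2), 8(w=4)
  8: 5(w=4), 6(w=9), 7(w=4)

Step 2: Apply Dijkstra's algorithm from vertex 2:
  Visit vertex 2 (distance=0)
    Update dist[1] = 9
    Update dist[4] = 2
    Update dist[5] = 2
    Update dist[6] = 1
    Update dist[7] = 3
  Visit vertex 6 (distance=1)
    Update dist[1] = 3
    Update dist[8] = 10
  Visit vertex 4 (distance=2)
  Visit vertex 5 (distance=2)
    Update dist[3] = 9
    Update dist[8] = 6
  Visit vertex 1 (distance=3)

Step 3: Shortest path: 2 -> 6 -> 1
Total weight: 1 + 2 = 3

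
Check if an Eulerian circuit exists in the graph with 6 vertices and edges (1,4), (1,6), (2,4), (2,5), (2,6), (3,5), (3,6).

Step 1: Find the degree of each vertex:
  deg(1) = 2
  deg(2) = 3
  deg(3) = 2
  deg(4) = 2
  deg(5) = 2
  deg(6) = 3

Step 2: Count vertices with odd degree:
  Odd-degree vertices: 2, 6 (2 total)

Step 3: Apply Euler's theorem:
  - Eulerian circuit exists iff graph is connected and all vertices have even degree
  - Eulerian path exists iff graph is connected and has 0 or 2 odd-degree vertices

Graph is connected with exactly 2 odd-degree vertices (2, 6).
Eulerian path exists (starting and ending at the odd-degree vertices), but no Eulerian circuit.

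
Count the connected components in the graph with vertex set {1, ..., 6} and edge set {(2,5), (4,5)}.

Step 1: Build adjacency list from edges:
  1: (none)
  2: 5
  3: (none)
  4: 5
  5: 2, 4
  6: (none)

Step 2: Run BFS/DFS from vertex 1:
  Visited: {1}
  Reached 1 of 6 vertices

Step 3: Only 1 of 6 vertices reached. Graph is disconnected.
Connected components: {1}, {2, 4, 5}, {3}, {6}
Number of connected components: 4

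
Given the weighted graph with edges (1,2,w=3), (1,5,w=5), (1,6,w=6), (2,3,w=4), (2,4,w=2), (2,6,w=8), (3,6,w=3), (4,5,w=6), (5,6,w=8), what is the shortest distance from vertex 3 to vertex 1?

Step 1: Build adjacency list with weights:
  1: 2(w=3), 5(w=5), 6(w=6)
  2: 1(w=3), 3(w=4), 4(w=2), 6(w=8)
  3: 2(w=4), 6(w=3)
  4: 2(w=2), 5(w=6)
  5: 1(w=5), 4(w=6), 6(w=8)
  6: 1(w=6), 2(w=8), 3(w=3), 5(w=8)

Step 2: Apply Dijkstra's algorithm from vertex 3:
  Visit vertex 3 (distance=0)
    Update dist[2] = 4
    Update dist[6] = 3
  Visit vertex 6 (distance=3)
    Update dist[1] = 9
    Update dist[5] = 11
  Visit vertex 2 (distance=4)
    Update dist[1] = 7
    Update dist[4] = 6
  Visit vertex 4 (distance=6)
  Visit vertex 1 (distance=7)

Step 3: Shortest path: 3 -> 2 -> 1
Total weight: 4 + 3 = 7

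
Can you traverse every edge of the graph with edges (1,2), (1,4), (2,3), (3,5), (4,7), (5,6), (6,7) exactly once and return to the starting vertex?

Step 1: Find the degree of each vertex:
  deg(1) = 2
  deg(2) = 2
  deg(3) = 2
  deg(4) = 2
  deg(5) = 2
  deg(6) = 2
  deg(7) = 2

Step 2: Count vertices with odd degree:
  All vertices have even degree (0 odd-degree vertices)

Step 3: Apply Euler's theorem:
  - Eulerian circuit exists iff graph is connected and all vertices have even degree
  - Eulerian path exists iff graph is connected and has 0 or 2 odd-degree vertices

Graph is connected with 0 odd-degree vertices.
Both Eulerian circuit and Eulerian path exist.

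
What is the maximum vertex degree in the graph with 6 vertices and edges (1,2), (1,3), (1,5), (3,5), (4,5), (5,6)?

Step 1: Count edges incident to each vertex:
  deg(1) = 3 (neighbors: 2, 3, 5)
  deg(2) = 1 (neighbors: 1)
  deg(3) = 2 (neighbors: 1, 5)
  deg(4) = 1 (neighbors: 5)
  deg(5) = 4 (neighbors: 1, 3, 4, 6)
  deg(6) = 1 (neighbors: 5)

Step 2: Find maximum:
  max(3, 1, 2, 1, 4, 1) = 4 (vertex 5)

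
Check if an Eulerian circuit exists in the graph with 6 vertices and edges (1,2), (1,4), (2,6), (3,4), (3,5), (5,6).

Step 1: Find the degree of each vertex:
  deg(1) = 2
  deg(2) = 2
  deg(3) = 2
  deg(4) = 2
  deg(5) = 2
  deg(6) = 2

Step 2: Count vertices with odd degree:
  All vertices have even degree (0 odd-degree vertices)

Step 3: Apply Euler's theorem:
  - Eulerian circuit exists iff graph is connected and all vertices have even degree
  - Eulerian path exists iff graph is connected and has 0 or 2 odd-degree vertices

Graph is connected with 0 odd-degree vertices.
Both Eulerian circuit and Eulerian path exist.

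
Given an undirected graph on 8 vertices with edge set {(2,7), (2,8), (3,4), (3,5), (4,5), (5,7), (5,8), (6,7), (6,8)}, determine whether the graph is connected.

Step 1: Build adjacency list from edges:
  1: (none)
  2: 7, 8
  3: 4, 5
  4: 3, 5
  5: 3, 4, 7, 8
  6: 7, 8
  7: 2, 5, 6
  8: 2, 5, 6

Step 2: Run BFS/DFS from vertex 1:
  Visited: {1}
  Reached 1 of 8 vertices

Step 3: Only 1 of 8 vertices reached. Graph is disconnected.
Connected components: {1}, {2, 3, 4, 5, 6, 7, 8}
Answer: No, the graph is not connected (2 components).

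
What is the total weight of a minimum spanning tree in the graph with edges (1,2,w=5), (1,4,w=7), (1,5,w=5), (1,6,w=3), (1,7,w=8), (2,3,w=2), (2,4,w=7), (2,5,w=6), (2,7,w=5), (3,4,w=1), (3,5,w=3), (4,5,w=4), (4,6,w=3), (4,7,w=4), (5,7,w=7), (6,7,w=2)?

Apply Kruskal's algorithm (sort edges by weight, add if no cycle):

Sorted edges by weight:
  (3,4) w=1
  (2,3) w=2
  (6,7) w=2
  (1,6) w=3
  (3,5) w=3
  (4,6) w=3
  (4,7) w=4
  (4,5) w=4
  (1,2) w=5
  (1,5) w=5
  (2,7) w=5
  (2,5) w=6
  (1,4) w=7
  (2,4) w=7
  (5,7) w=7
  (1,7) w=8

Add edge (3,4) w=1 -- no cycle. Running total: 1
Add edge (2,3) w=2 -- no cycle. Running total: 3
Add edge (6,7) w=2 -- no cycle. Running total: 5
Add edge (1,6) w=3 -- no cycle. Running total: 8
Add edge (3,5) w=3 -- no cycle. Running total: 11
Add edge (4,6) w=3 -- no cycle. Running total: 14

MST edges: (3,4,w=1), (2,3,w=2), (6,7,w=2), (1,6,w=3), (3,5,w=3), (4,6,w=3)
Total MST weight: 1 + 2 + 2 + 3 + 3 + 3 = 14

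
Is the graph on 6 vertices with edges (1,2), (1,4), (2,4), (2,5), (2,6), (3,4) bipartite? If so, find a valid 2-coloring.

Step 1: Attempt 2-coloring using BFS:
  Start at vertex 1, assign color 0
  Color vertex 2 with color 1 (neighbor of 1)
  Color vertex 4 with color 1 (neighbor of 1)

Step 2: Conflict found! Vertices 2 and 4 are adjacent but have the same color.
This means the graph contains an odd cycle.

The graph is NOT bipartite.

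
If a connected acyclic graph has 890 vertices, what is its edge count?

A tree on n vertices always has exactly n - 1 edges.
For n = 890: edges = 890 - 1 = 889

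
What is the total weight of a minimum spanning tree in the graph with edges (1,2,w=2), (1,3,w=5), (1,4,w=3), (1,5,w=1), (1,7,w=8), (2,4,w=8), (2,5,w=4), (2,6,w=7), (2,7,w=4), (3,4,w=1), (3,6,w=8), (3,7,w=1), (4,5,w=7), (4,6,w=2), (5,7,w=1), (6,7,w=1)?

Apply Kruskal's algorithm (sort edges by weight, add if no cycle):

Sorted edges by weight:
  (1,5) w=1
  (3,4) w=1
  (3,7) w=1
  (5,7) w=1
  (6,7) w=1
  (1,2) w=2
  (4,6) w=2
  (1,4) w=3
  (2,5) w=4
  (2,7) w=4
  (1,3) w=5
  (2,6) w=7
  (4,5) w=7
  (1,7) w=8
  (2,4) w=8
  (3,6) w=8

Add edge (1,5) w=1 -- no cycle. Running total: 1
Add edge (3,4) w=1 -- no cycle. Running total: 2
Add edge (3,7) w=1 -- no cycle. Running total: 3
Add edge (5,7) w=1 -- no cycle. Running total: 4
Add edge (6,7) w=1 -- no cycle. Running total: 5
Add edge (1,2) w=2 -- no cycle. Running total: 7

MST edges: (1,5,w=1), (3,4,w=1), (3,7,w=1), (5,7,w=1), (6,7,w=1), (1,2,w=2)
Total MST weight: 1 + 1 + 1 + 1 + 1 + 2 = 7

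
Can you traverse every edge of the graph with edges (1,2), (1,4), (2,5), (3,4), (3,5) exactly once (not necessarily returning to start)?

Step 1: Find the degree of each vertex:
  deg(1) = 2
  deg(2) = 2
  deg(3) = 2
  deg(4) = 2
  deg(5) = 2

Step 2: Count vertices with odd degree:
  All vertices have even degree (0 odd-degree vertices)

Step 3: Apply Euler's theorem:
  - Eulerian circuit exists iff graph is connected and all vertices have even degree
  - Eulerian path exists iff graph is connected and has 0 or 2 odd-degree vertices

Graph is connected with 0 odd-degree vertices.
Both Eulerian circuit and Eulerian path exist.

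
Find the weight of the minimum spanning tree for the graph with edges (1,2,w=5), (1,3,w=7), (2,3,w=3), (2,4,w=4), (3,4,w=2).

Apply Kruskal's algorithm (sort edges by weight, add if no cycle):

Sorted edges by weight:
  (3,4) w=2
  (2,3) w=3
  (2,4) w=4
  (1,2) w=5
  (1,3) w=7

Add edge (3,4) w=2 -- no cycle. Running total: 2
Add edge (2,3) w=3 -- no cycle. Running total: 5
Skip edge (2,4) w=4 -- would create cycle
Add edge (1,2) w=5 -- no cycle. Running total: 10

MST edges: (3,4,w=2), (2,3,w=3), (1,2,w=5)
Total MST weight: 2 + 3 + 5 = 10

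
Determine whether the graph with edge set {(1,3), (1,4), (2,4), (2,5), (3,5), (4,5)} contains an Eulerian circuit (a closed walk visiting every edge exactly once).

Step 1: Find the degree of each vertex:
  deg(1) = 2
  deg(2) = 2
  deg(3) = 2
  deg(4) = 3
  deg(5) = 3

Step 2: Count vertices with odd degree:
  Odd-degree vertices: 4, 5 (2 total)

Step 3: Apply Euler's theorem:
  - Eulerian circuit exists iff graph is connected and all vertices have even degree
  - Eulerian path exists iff graph is connected and has 0 or 2 odd-degree vertices

Graph is connected with exactly 2 odd-degree vertices (4, 5).
Eulerian path exists (starting and ending at the odd-degree vertices), but no Eulerian circuit.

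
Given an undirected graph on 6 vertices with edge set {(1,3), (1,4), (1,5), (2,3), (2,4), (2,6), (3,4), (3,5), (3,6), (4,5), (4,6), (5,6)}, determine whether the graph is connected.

Step 1: Build adjacency list from edges:
  1: 3, 4, 5
  2: 3, 4, 6
  3: 1, 2, 4, 5, 6
  4: 1, 2, 3, 5, 6
  5: 1, 3, 4, 6
  6: 2, 3, 4, 5

Step 2: Run BFS/DFS from vertex 1:
  Visited: {1, 3, 4, 5, 2, 6}
  Reached 6 of 6 vertices

Step 3: All 6 vertices reached from vertex 1, so the graph is connected.
Answer: Yes, the graph is connected.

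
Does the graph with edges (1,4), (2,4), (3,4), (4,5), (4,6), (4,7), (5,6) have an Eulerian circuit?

Step 1: Find the degree of each vertex:
  deg(1) = 1
  deg(2) = 1
  deg(3) = 1
  deg(4) = 6
  deg(5) = 2
  deg(6) = 2
  deg(7) = 1

Step 2: Count vertices with odd degree:
  Odd-degree vertices: 1, 2, 3, 7 (4 total)

Step 3: Apply Euler's theorem:
  - Eulerian circuit exists iff graph is connected and all vertices have even degree
  - Eulerian path exists iff graph is connected and has 0 or 2 odd-degree vertices

Graph has 4 odd-degree vertices (need 0 or 2).
Neither Eulerian path nor Eulerian circuit exists.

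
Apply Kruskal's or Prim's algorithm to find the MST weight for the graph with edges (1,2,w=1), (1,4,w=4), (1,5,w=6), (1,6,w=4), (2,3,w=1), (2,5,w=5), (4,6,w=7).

Apply Kruskal's algorithm (sort edges by weight, add if no cycle):

Sorted edges by weight:
  (1,2) w=1
  (2,3) w=1
  (1,6) w=4
  (1,4) w=4
  (2,5) w=5
  (1,5) w=6
  (4,6) w=7

Add edge (1,2) w=1 -- no cycle. Running total: 1
Add edge (2,3) w=1 -- no cycle. Running total: 2
Add edge (1,6) w=4 -- no cycle. Running total: 6
Add edge (1,4) w=4 -- no cycle. Running total: 10
Add edge (2,5) w=5 -- no cycle. Running total: 15

MST edges: (1,2,w=1), (2,3,w=1), (1,6,w=4), (1,4,w=4), (2,5,w=5)
Total MST weight: 1 + 1 + 4 + 4 + 5 = 15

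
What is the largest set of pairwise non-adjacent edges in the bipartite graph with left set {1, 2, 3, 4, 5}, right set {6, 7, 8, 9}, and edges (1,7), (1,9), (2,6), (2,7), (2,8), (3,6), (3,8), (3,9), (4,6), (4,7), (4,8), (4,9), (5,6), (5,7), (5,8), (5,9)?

Step 1: List the neighbors of each left vertex:
  1: 7, 9
  2: 6, 7, 8
  3: 6, 8, 9
  4: 6, 7, 8, 9
  5: 6, 7, 8, 9

Step 2: Greedily match left vertices, then look for augmenting paths:
  Match 1 -- 7
  Match 2 -- 6
  Match 3 -- 8
  Match 4 -- 9
  No augmenting path remains.

Step 3: Verify this is maximum:
  Matching size 4 = min(|L|, |R|) = min(5, 4), which is an upper bound, so this matching is maximum.

Maximum matching: {(1,7), (2,6), (3,8), (4,9)}
Size: 4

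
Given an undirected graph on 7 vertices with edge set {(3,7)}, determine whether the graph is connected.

Step 1: Build adjacency list from edges:
  1: (none)
  2: (none)
  3: 7
  4: (none)
  5: (none)
  6: (none)
  7: 3

Step 2: Run BFS/DFS from vertex 1:
  Visited: {1}
  Reached 1 of 7 vertices

Step 3: Only 1 of 7 vertices reached. Graph is disconnected.
Connected components: {1}, {2}, {3, 7}, {4}, {5}, {6}
Answer: No, the graph is not connected (6 components).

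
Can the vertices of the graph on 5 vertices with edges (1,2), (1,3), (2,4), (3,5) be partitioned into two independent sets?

Step 1: Attempt 2-coloring using BFS:
  Start at vertex 1, assign color 0
  Color vertex 2 with color 1 (neighbor of 1)
  Color vertex 3 with color 1 (neighbor of 1)
  Color vertex 4 with color 0 (neighbor of 2)
  Color vertex 5 with color 0 (neighbor of 3)

Step 2: 2-coloring succeeded. No conflicts found.
  Set A (color 0): {1, 4, 5}
  Set B (color 1): {2, 3}

The graph is bipartite with partition {1, 4, 5}, {2, 3}.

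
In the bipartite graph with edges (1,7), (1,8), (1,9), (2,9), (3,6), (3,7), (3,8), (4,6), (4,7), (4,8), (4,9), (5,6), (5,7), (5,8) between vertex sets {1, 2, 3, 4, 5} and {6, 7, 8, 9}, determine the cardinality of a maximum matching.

Step 1: List the neighbors of each left vertex:
  1: 7, 8, 9
  2: 9
  3: 6, 7, 8
  4: 6, 7, 8, 9
  5: 6, 7, 8

Step 2: Greedily match left vertices, then look for augmenting paths:
  Match 1 -- 7
  Match 2 -- 9
  Match 3 -- 6
  Match 4 -- 8
  No augmenting path remains.

Step 3: Verify this is maximum:
  Matching size 4 = min(|L|, |R|) = min(5, 4), which is an upper bound, so this matching is maximum.

Maximum matching: {(1,7), (2,9), (3,6), (4,8)}
Size: 4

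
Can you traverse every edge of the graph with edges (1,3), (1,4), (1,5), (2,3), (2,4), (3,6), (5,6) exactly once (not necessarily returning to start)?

Step 1: Find the degree of each vertex:
  deg(1) = 3
  deg(2) = 2
  deg(3) = 3
  deg(4) = 2
  deg(5) = 2
  deg(6) = 2

Step 2: Count vertices with odd degree:
  Odd-degree vertices: 1, 3 (2 total)

Step 3: Apply Euler's theorem:
  - Eulerian circuit exists iff graph is connected and all vertices have even degree
  - Eulerian path exists iff graph is connected and has 0 or 2 odd-degree vertices

Graph is connected with exactly 2 odd-degree vertices (1, 3).
Eulerian path exists (starting and ending at the odd-degree vertices), but no Eulerian circuit.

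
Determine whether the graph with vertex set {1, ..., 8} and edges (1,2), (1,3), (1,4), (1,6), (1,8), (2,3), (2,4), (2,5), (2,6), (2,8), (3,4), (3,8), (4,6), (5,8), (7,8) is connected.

Step 1: Build adjacency list from edges:
  1: 2, 3, 4, 6, 8
  2: 1, 3, 4, 5, 6, 8
  3: 1, 2, 4, 8
  4: 1, 2, 3, 6
  5: 2, 8
  6: 1, 2, 4
  7: 8
  8: 1, 2, 3, 5, 7

Step 2: Run BFS/DFS from vertex 1:
  Visited: {1, 2, 3, 4, 6, 8, 5, 7}
  Reached 8 of 8 vertices

Step 3: All 8 vertices reached from vertex 1, so the graph is connected.
Answer: Yes, the graph is connected.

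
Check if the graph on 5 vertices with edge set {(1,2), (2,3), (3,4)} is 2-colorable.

Step 1: Attempt 2-coloring using BFS:
  Start at vertex 1, assign color 0
  Color vertex 2 with color 1 (neighbor of 1)
  Color vertex 3 with color 0 (neighbor of 2)
  Color vertex 4 with color 1 (neighbor of 3)
  Start new component at vertex 5, assign color 0

Step 2: 2-coloring succeeded. No conflicts found.
  Set A (color 0): {1, 3, 5}
  Set B (color 1): {2, 4}

The graph is bipartite with partition {1, 3, 5}, {2, 4}.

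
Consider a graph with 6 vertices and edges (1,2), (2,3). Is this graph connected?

Step 1: Build adjacency list from edges:
  1: 2
  2: 1, 3
  3: 2
  4: (none)
  5: (none)
  6: (none)

Step 2: Run BFS/DFS from vertex 1:
  Visited: {1, 2, 3}
  Reached 3 of 6 vertices

Step 3: Only 3 of 6 vertices reached. Graph is disconnected.
Connected components: {1, 2, 3}, {4}, {5}, {6}
Answer: No, the graph is not connected (4 components).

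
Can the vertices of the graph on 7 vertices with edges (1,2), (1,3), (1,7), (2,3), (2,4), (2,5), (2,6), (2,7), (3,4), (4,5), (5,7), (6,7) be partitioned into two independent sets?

Step 1: Attempt 2-coloring using BFS:
  Start at vertex 1, assign color 0
  Color vertex 2 with color 1 (neighbor of 1)
  Color vertex 3 with color 1 (neighbor of 1)
  Color vertex 7 with color 1 (neighbor of 1)

Step 2: Conflict found! Vertices 2 and 3 are adjacent but have the same color.
This means the graph contains an odd cycle.

The graph is NOT bipartite.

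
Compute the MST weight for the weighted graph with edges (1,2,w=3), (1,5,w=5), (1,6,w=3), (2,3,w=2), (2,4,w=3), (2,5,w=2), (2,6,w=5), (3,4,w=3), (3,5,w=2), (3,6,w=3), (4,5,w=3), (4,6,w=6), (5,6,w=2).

Apply Kruskal's algorithm (sort edges by weight, add if no cycle):

Sorted edges by weight:
  (2,3) w=2
  (2,5) w=2
  (3,5) w=2
  (5,6) w=2
  (1,2) w=3
  (1,6) w=3
  (2,4) w=3
  (3,4) w=3
  (3,6) w=3
  (4,5) w=3
  (1,5) w=5
  (2,6) w=5
  (4,6) w=6

Add edge (2,3) w=2 -- no cycle. Running total: 2
Add edge (2,5) w=2 -- no cycle. Running total: 4
Skip edge (3,5) w=2 -- would create cycle
Add edge (5,6) w=2 -- no cycle. Running total: 6
Add edge (1,2) w=3 -- no cycle. Running total: 9
Skip edge (1,6) w=3 -- would create cycle
Add edge (2,4) w=3 -- no cycle. Running total: 12

MST edges: (2,3,w=2), (2,5,w=2), (5,6,w=2), (1,2,w=3), (2,4,w=3)
Total MST weight: 2 + 2 + 2 + 3 + 3 = 12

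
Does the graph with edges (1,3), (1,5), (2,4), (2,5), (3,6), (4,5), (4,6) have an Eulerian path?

Step 1: Find the degree of each vertex:
  deg(1) = 2
  deg(2) = 2
  deg(3) = 2
  deg(4) = 3
  deg(5) = 3
  deg(6) = 2

Step 2: Count vertices with odd degree:
  Odd-degree vertices: 4, 5 (2 total)

Step 3: Apply Euler's theorem:
  - Eulerian circuit exists iff graph is connected and all vertices have even degree
  - Eulerian path exists iff graph is connected and has 0 or 2 odd-degree vertices

Graph is connected with exactly 2 odd-degree vertices (4, 5).
Eulerian path exists (starting and ending at the odd-degree vertices), but no Eulerian circuit.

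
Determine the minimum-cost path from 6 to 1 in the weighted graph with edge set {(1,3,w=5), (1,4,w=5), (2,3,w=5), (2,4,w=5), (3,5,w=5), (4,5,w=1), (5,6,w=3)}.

Step 1: Build adjacency list with weights:
  1: 3(w=5), 4(w=5)
  2: 3(w=5), 4(w=5)
  3: 1(w=5), 2(w=5), 5(w=5)
  4: 1(w=5), 2(w=5), 5(w=1)
  5: 3(w=5), 4(w=1), 6(w=3)
  6: 5(w=3)

Step 2: Apply Dijkstra's algorithm from vertex 6:
  Visit vertex 6 (distance=0)
    Update dist[5] = 3
  Visit vertex 5 (distance=3)
    Update dist[3] = 8
    Update dist[4] = 4
  Visit vertex 4 (distance=4)
    Update dist[1] = 9
    Update dist[2] = 9
  Visit vertex 3 (distance=8)
  Visit vertex 1 (distance=9)

Step 3: Shortest path: 6 -> 5 -> 4 -> 1
Total weight: 3 + 1 + 5 = 9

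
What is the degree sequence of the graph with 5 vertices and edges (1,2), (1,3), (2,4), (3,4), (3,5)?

Step 1: Count edges incident to each vertex:
  deg(1) = 2 (neighbors: 2, 3)
  deg(2) = 2 (neighbors: 1, 4)
  deg(3) = 3 (neighbors: 1, 4, 5)
  deg(4) = 2 (neighbors: 2, 3)
  deg(5) = 1 (neighbors: 3)

Step 2: Sort degrees in non-increasing order:
  Degrees: [2, 2, 3, 2, 1] -> sorted: [3, 2, 2, 2, 1]

Degree sequence: [3, 2, 2, 2, 1]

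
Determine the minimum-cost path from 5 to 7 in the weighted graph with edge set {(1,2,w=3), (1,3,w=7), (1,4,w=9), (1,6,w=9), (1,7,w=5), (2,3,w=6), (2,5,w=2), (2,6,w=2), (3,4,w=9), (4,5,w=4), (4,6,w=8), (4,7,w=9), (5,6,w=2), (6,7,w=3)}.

Step 1: Build adjacency list with weights:
  1: 2(w=3), 3(w=7), 4(w=9), 6(w=9), 7(w=5)
  2: 1(w=3), 3(w=6), 5(w=2), 6(w=2)
  3: 1(w=7), 2(w=6), 4(w=9)
  4: 1(w=9), 3(w=9), 5(w=4), 6(w=8), 7(w=9)
  5: 2(w=2), 4(w=4), 6(w=2)
  6: 1(w=9), 2(w=2), 4(w=8), 5(w=2), 7(w=3)
  7: 1(w=5), 4(w=9), 6(w=3)

Step 2: Apply Dijkstra's algorithm from vertex 5:
  Visit vertex 5 (distance=0)
    Update dist[2] = 2
    Update dist[4] = 4
    Update dist[6] = 2
  Visit vertex 2 (distance=2)
    Update dist[1] = 5
    Update dist[3] = 8
  Visit vertex 6 (distance=2)
    Update dist[7] = 5
  Visit vertex 4 (distance=4)
  Visit vertex 1 (distance=5)
  Visit vertex 7 (distance=5)

Step 3: Shortest path: 5 -> 6 -> 7
Total weight: 2 + 3 = 5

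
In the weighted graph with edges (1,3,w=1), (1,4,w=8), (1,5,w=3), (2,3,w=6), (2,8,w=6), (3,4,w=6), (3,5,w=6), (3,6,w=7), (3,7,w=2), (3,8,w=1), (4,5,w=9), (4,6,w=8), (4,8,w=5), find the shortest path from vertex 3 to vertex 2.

Step 1: Build adjacency list with weights:
  1: 3(w=1), 4(w=8), 5(w=3)
  2: 3(w=6), 8(w=6)
  3: 1(w=1), 2(w=6), 4(w=6), 5(w=6), 6(w=7), 7(w=2), 8(w=1)
  4: 1(w=8), 3(w=6), 5(w=9), 6(w=8), 8(w=5)
  5: 1(w=3), 3(w=6), 4(w=9)
  6: 3(w=7), 4(w=8)
  7: 3(w=2)
  8: 2(w=6), 3(w=1), 4(w=5)

Step 2: Apply Dijkstra's algorithm from vertex 3:
  Visit vertex 3 (distance=0)
    Update dist[1] = 1
    Update dist[2] = 6
    Update dist[4] = 6
    Update dist[5] = 6
    Update dist[6] = 7
    Update dist[7] = 2
    Update dist[8] = 1
  Visit vertex 1 (distance=1)
    Update dist[5] = 4
  Visit vertex 8 (distance=1)
  Visit vertex 7 (distance=2)
  Visit vertex 5 (distance=4)
  Visit vertex 2 (distance=6)

Step 3: Shortest path: 3 -> 2
Total weight: 6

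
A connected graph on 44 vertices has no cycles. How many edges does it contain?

A tree on n vertices always has exactly n - 1 edges.
For n = 44: edges = 44 - 1 = 43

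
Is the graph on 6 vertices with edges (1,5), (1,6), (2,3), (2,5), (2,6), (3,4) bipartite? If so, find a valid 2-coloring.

Step 1: Attempt 2-coloring using BFS:
  Start at vertex 1, assign color 0
  Color vertex 5 with color 1 (neighbor of 1)
  Color vertex 6 with color 1 (neighbor of 1)
  Color vertex 2 with color 0 (neighbor of 5)
  Color vertex 3 with color 1 (neighbor of 2)
  Color vertex 4 with color 0 (neighbor of 3)

Step 2: 2-coloring succeeded. No conflicts found.
  Set A (color 0): {1, 2, 4}
  Set B (color 1): {3, 5, 6}

The graph is bipartite with partition {1, 2, 4}, {3, 5, 6}.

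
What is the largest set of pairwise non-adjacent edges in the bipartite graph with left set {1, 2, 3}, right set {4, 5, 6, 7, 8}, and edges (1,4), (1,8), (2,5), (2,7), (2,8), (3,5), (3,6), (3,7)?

Step 1: List the neighbors of each left vertex:
  1: 4, 8
  2: 5, 7, 8
  3: 5, 6, 7

Step 2: Greedily match left vertices, then look for augmenting paths:
  Match 1 -- 4
  Match 2 -- 5
  Match 3 -- 6
  No augmenting path remains.

Step 3: Verify this is maximum:
  Matching size 3 = min(|L|, |R|) = min(3, 5), which is an upper bound, so this matching is maximum.

Maximum matching: {(1,4), (2,5), (3,6)}
Size: 3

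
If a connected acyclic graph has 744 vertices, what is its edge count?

A tree on n vertices always has exactly n - 1 edges.
For n = 744: edges = 744 - 1 = 743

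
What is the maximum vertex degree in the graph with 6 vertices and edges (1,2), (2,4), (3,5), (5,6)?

Step 1: Count edges incident to each vertex:
  deg(1) = 1 (neighbors: 2)
  deg(2) = 2 (neighbors: 1, 4)
  deg(3) = 1 (neighbors: 5)
  deg(4) = 1 (neighbors: 2)
  deg(5) = 2 (neighbors: 3, 6)
  deg(6) = 1 (neighbors: 5)

Step 2: Find maximum:
  max(1, 2, 1, 1, 2, 1) = 2 (vertex 2)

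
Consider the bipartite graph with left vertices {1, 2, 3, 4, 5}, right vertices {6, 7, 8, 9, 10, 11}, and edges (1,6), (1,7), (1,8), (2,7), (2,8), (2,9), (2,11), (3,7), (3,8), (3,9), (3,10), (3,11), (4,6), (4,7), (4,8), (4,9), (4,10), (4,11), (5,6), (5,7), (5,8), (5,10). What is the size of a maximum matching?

Step 1: List the neighbors of each left vertex:
  1: 6, 7, 8
  2: 7, 8, 9, 11
  3: 7, 8, 9, 10, 11
  4: 6, 7, 8, 9, 10, 11
  5: 6, 7, 8, 10

Step 2: Greedily match left vertices, then look for augmenting paths:
  Match 1 -- 6
  Match 2 -- 7
  Match 3 -- 8
  Match 4 -- 9
  Match 5 -- 10
  No augmenting path remains.

Step 3: Verify this is maximum:
  Matching size 5 = min(|L|, |R|) = min(5, 6), which is an upper bound, so this matching is maximum.

Maximum matching: {(1,6), (2,7), (3,8), (4,9), (5,10)}
Size: 5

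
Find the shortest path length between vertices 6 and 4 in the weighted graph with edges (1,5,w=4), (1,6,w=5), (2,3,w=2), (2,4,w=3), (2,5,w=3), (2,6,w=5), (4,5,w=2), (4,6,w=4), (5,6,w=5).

Step 1: Build adjacency list with weights:
  1: 5(w=4), 6(w=5)
  2: 3(w=2), 4(w=3), 5(w=3), 6(w=5)
  3: 2(w=2)
  4: 2(w=3), 5(w=2), 6(w=4)
  5: 1(w=4), 2(w=3), 4(w=2), 6(w=5)
  6: 1(w=5), 2(w=5), 4(w=4), 5(w=5)

Step 2: Apply Dijkstra's algorithm from vertex 6:
  Visit vertex 6 (distance=0)
    Update dist[1] = 5
    Update dist[2] = 5
    Update dist[4] = 4
    Update dist[5] = 5
  Visit vertex 4 (distance=4)

Step 3: Shortest path: 6 -> 4
Total weight: 4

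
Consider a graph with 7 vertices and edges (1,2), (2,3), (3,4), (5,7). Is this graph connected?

Step 1: Build adjacency list from edges:
  1: 2
  2: 1, 3
  3: 2, 4
  4: 3
  5: 7
  6: (none)
  7: 5

Step 2: Run BFS/DFS from vertex 1:
  Visited: {1, 2, 3, 4}
  Reached 4 of 7 vertices

Step 3: Only 4 of 7 vertices reached. Graph is disconnected.
Connected components: {1, 2, 3, 4}, {5, 7}, {6}
Answer: No, the graph is not connected (3 components).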